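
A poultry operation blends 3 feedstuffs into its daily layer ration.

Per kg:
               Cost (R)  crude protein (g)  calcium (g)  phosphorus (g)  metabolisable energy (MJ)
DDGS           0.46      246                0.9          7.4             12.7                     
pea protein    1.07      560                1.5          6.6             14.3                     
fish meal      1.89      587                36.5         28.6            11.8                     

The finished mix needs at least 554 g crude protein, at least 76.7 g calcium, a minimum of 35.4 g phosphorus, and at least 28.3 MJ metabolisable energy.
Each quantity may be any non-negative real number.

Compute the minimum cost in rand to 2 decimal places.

This is a linear program. Let x1 = kg of DDGS, x2 = kg of pea protein, x3 = kg of fish meal.
Minimize 0.46x1 + 1.07x2 + 1.89x3 subject to:
  246x1 + 560x2 + 587x3 ≥ 554   (crude protein)
  0.9x1 + 1.5x2 + 36.5x3 ≥ 76.7   (calcium)
  7.4x1 + 6.6x2 + 28.6x3 ≥ 35.4   (phosphorus)
  12.7x1 + 14.3x2 + 11.8x3 ≥ 28.3   (metabolisable energy)
  x1, x2, x3 ≥ 0.
The minimum-cost mix takes nothing from pea protein — only DDGS, fish meal. There the calcium and metabolisable energy constraints are tight.
Optimal quantities: DDGS = 0.2824 kg, fish meal = 2.094 kg.
Hence cost = 0.46·0.2824 + 1.89·2.094 = R4.0876.

R4.09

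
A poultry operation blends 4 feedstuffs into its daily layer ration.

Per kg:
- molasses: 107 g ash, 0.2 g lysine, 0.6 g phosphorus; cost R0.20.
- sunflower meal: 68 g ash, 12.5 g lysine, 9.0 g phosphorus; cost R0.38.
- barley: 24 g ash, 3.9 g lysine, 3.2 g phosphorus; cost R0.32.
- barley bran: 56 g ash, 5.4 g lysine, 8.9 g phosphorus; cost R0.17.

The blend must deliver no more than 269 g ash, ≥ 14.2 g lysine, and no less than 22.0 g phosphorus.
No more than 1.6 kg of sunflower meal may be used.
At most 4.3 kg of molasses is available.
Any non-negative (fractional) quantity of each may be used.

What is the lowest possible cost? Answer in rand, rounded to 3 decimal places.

R0.445

This is a linear program. Let x1 = kg of molasses, x2 = kg of sunflower meal, x3 = kg of barley, x4 = kg of barley bran.
Minimize 0.2x1 + 0.38x2 + 0.32x3 + 0.17x4 subject to:
  107x1 + 68x2 + 24x3 + 56x4 ≤ 269   (ash)
  0.2x1 + 12.5x2 + 3.9x3 + 5.4x4 ≥ 14.2   (lysine)
  0.6x1 + 9x2 + 3.2x3 + 8.9x4 ≥ 22   (phosphorus)
  x2 ≤ 1.6
  x1 ≤ 4.3
  x1, x2, x3, x4 ≥ 0.
The optimal basis is {sunflower meal, barley bran}; molasses, barley drop out. There the lysine and phosphorus constraints are tight.
That vertex is x2 = 0.121, x4 = 2.35.
Cost = 0.38·0.121 + 0.17·2.35 = 0.44548.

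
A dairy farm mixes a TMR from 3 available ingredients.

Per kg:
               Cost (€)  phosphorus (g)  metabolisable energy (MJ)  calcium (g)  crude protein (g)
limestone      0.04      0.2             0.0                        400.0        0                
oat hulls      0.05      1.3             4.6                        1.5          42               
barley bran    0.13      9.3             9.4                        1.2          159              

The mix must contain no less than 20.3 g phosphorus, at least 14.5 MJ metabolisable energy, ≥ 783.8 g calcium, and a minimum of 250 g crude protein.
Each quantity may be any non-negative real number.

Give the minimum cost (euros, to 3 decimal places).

€0.356

Let x1 = kg of limestone, x2 = kg of oat hulls, x3 = kg of barley bran.
Minimise 0.04x1 + 0.05x2 + 0.13x3 subject to:
  0.2x1 + 1.3x2 + 9.3x3 ≥ 20.3   (phosphorus)
  4.6x2 + 9.4x3 ≥ 14.5   (metabolisable energy)
  400x1 + 1.5x2 + 1.2x3 ≥ 783.8   (calcium)
  42x2 + 159x3 ≥ 250   (crude protein)
  x1, x2, x3 ≥ 0.
The cheapest feasible vertex uses only limestone, barley bran; oat hulls is not used. The phosphorus and calcium requirements are met with equality.
Optimal quantities: limestone = 1.953 kg, barley bran = 2.141 kg.
Total cost: 0.04·1.953 + 0.13·2.141 = 0.35645.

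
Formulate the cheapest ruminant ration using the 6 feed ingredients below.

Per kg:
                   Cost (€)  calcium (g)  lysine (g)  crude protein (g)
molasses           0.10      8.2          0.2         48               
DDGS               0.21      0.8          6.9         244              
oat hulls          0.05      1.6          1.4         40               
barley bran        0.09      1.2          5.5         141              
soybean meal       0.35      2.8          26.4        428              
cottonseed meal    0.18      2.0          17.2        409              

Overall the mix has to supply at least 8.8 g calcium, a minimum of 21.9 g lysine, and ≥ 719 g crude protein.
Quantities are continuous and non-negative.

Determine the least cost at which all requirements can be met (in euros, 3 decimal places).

€0.369

This is a linear program. Let x1 = kg of molasses, x2 = kg of DDGS, x3 = kg of oat hulls, x4 = kg of barley bran, x5 = kg of soybean meal, x6 = kg of cottonseed meal.
Minimise 0.1x1 + 0.21x2 + 0.05x3 + 0.09x4 + 0.35x5 + 0.18x6 with:
  8.2x1 + 0.8x2 + 1.6x3 + 1.2x4 + 2.8x5 + 2x6 ≥ 8.8   (calcium)
  0.2x1 + 6.9x2 + 1.4x3 + 5.5x4 + 26.4x5 + 17.2x6 ≥ 21.9   (lysine)
  48x1 + 244x2 + 40x3 + 141x4 + 428x5 + 409x6 ≥ 719   (crude protein)
  x1, x2, x3, x4, x5, x6 ≥ 0.
The cheapest feasible vertex uses only molasses, cottonseed meal; DDGS, oat hulls, barley bran, soybean meal are not used. Binding constraints: calcium and crude protein.
Optimal quantities: molasses = 0.6634 kg, cottonseed meal = 1.68 kg.
Total cost: 0.1·0.6634 + 0.18·1.68 = 0.36874.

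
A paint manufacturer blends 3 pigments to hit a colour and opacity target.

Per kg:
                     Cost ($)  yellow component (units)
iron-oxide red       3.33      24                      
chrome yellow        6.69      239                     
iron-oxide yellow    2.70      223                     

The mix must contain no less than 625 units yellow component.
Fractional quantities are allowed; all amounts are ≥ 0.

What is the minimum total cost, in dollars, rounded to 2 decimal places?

$7.57

Treat it as an LP. Let x1 = kg of iron-oxide red, x2 = kg of chrome yellow, x3 = kg of iron-oxide yellow.
Minimize 3.33x1 + 6.69x2 + 2.7x3 s.t.:
  24x1 + 239x2 + 223x3 ≥ 625   (yellow component)
  x1, x2, x3 ≥ 0.
The cheapest feasible vertex uses only iron-oxide yellow; iron-oxide red, chrome yellow are not used. There the yellow component constraint is tight.
So iron-oxide yellow = 2.803 kg.
Total cost: 2.7·2.803 = 7.5681.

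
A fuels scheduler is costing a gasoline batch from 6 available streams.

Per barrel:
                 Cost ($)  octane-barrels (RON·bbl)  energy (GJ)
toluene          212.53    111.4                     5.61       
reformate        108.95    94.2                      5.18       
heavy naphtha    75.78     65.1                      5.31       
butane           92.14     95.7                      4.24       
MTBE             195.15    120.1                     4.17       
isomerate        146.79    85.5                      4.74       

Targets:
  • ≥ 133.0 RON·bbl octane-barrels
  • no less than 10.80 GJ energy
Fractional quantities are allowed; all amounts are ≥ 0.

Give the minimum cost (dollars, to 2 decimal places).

Treat it as an LP. Let x1 = barrels of toluene, x2 = barrels of reformate, x3 = barrels of heavy naphtha, x4 = barrels of butane, x5 = barrels of MTBE, x6 = barrels of isomerate.
Minimise 212.53x1 + 108.95x2 + 75.78x3 + 92.14x4 + 195.15x5 + 146.79x6 with:
  111.4x1 + 94.2x2 + 65.1x3 + 95.7x4 + 120.1x5 + 85.5x6 ≥ 133   (octane-barrels)
  5.61x1 + 5.18x2 + 5.31x3 + 4.24x4 + 4.17x5 + 4.74x6 ≥ 10.8   (energy)
  x1, x2, x3, x4, x5, x6 ≥ 0.
At the optimum only heavy naphtha, butane are positive (toluene, reformate, MTBE, isomerate = 0). Binding constraints: octane-barrels and energy.
That vertex is x3 = 2.0231, x4 = 0.013569.
Cost = 75.78·2.0231 + 92.14·0.013569 = 154.5608.

$154.56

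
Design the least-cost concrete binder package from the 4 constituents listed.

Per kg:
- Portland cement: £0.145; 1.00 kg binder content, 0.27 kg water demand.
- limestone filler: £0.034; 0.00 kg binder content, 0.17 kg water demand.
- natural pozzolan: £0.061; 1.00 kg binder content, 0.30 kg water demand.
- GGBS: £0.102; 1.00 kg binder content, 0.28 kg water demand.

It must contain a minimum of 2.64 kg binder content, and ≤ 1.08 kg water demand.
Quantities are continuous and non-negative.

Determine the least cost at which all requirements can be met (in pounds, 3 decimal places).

£0.161

Treat it as an LP. Let x1 = kg of Portland cement, x2 = kg of limestone filler, x3 = kg of natural pozzolan, x4 = kg of GGBS.
Minimise 0.145x1 + 0.034x2 + 0.061x3 + 0.102x4 s.t.:
  1x1 + 1x3 + 1x4 ≥ 2.64   (binder content)
  0.27x1 + 0.17x2 + 0.3x3 + 0.28x4 ≤ 1.08   (water demand)
  x1, x2, x3, x4 ≥ 0.
The cheapest feasible vertex uses only natural pozzolan; Portland cement, limestone filler, GGBS are not used. There the binder content constraint is tight.
That vertex is x3 = 2.64.
Cost = 0.061·2.64 = 0.16104.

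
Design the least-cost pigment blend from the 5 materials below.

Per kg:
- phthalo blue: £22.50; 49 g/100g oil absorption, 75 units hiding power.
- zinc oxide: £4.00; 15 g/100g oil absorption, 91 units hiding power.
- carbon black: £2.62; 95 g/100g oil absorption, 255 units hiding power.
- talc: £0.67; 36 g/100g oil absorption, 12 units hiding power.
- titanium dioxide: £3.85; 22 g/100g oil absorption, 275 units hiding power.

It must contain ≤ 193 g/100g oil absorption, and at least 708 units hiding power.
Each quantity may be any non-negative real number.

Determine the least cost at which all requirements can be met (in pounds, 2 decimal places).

£8.18

Set it up as a linear program. Let x1 = kg of phthalo blue, x2 = kg of zinc oxide, x3 = kg of carbon black, x4 = kg of talc, x5 = kg of titanium dioxide.
Minimise 22.5x1 + 4x2 + 2.62x3 + 0.67x4 + 3.85x5 s.t.:
  49x1 + 15x2 + 95x3 + 36x4 + 22x5 ≤ 193   (oil absorption)
  75x1 + 91x2 + 255x3 + 12x4 + 275x5 ≥ 708   (hiding power)
  x1, x2, x3, x4, x5 ≥ 0.
At the optimum only carbon black, titanium dioxide are positive (phthalo blue, zinc oxide, talc = 0). There the oil absorption and hiding power constraints are tight.
Solving gives x3 = 1.828, x5 = 0.8796.
Objective = 2.62·1.828 + 3.85·0.8796 = 8.1758.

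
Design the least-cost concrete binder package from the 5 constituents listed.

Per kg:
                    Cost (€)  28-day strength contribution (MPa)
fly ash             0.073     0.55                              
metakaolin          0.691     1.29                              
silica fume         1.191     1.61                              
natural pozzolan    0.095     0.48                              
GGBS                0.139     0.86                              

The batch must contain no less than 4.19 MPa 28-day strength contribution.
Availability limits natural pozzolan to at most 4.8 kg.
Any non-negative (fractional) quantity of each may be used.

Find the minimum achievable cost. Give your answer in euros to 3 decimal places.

€0.556

Let x1 = kg of fly ash, x2 = kg of metakaolin, x3 = kg of silica fume, x4 = kg of natural pozzolan, x5 = kg of GGBS.
min 0.073x1 + 0.691x2 + 1.191x3 + 0.095x4 + 0.139x5 s.t.:
  0.55x1 + 1.29x2 + 1.61x3 + 0.48x4 + 0.86x5 ≥ 4.19   (28-day strength contribution)
  x4 ≤ 4.8
  x1, x2, x3, x4, x5 ≥ 0.
The minimum-cost mix takes nothing from metakaolin, silica fume, natural pozzolan, GGBS — only fly ash. There the 28-day strength contribution constraint is tight.
That vertex is x1 = 7.618.
Objective = 0.073·7.618 = 0.55611.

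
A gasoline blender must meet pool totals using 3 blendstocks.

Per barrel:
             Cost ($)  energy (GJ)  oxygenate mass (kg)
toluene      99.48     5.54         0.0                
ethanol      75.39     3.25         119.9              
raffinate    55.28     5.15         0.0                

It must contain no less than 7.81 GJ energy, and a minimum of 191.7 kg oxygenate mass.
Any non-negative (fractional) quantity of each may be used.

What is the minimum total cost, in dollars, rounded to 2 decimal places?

$148.59

Let x1 = barrels of toluene, x2 = barrels of ethanol, x3 = barrels of raffinate.
min 99.48x1 + 75.39x2 + 55.28x3 subject to:
  5.54x1 + 3.25x2 + 5.15x3 ≥ 7.81   (energy)
  119.9x2 ≥ 191.7   (oxygenate mass)
  x1, x2, x3 ≥ 0.
The optimal basis is {ethanol, raffinate}; toluene drops out. The energy and oxygenate mass requirements are met with equality.
Optimal quantities: ethanol = 1.5988 barrels, raffinate = 0.50753 barrels.
Hence cost = 75.39·1.5988 + 55.28·0.50753 = $148.5898.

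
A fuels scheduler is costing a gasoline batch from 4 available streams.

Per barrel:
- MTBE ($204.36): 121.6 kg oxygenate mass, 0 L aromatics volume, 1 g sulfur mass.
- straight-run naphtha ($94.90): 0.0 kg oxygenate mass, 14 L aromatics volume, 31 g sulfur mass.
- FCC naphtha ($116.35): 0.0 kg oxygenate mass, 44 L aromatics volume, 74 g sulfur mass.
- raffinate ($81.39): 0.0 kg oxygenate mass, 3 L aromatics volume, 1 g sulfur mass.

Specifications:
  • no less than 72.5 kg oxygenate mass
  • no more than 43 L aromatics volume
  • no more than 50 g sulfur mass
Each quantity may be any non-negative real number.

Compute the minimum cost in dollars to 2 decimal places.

Let x1 = barrels of MTBE, x2 = barrels of straight-run naphtha, x3 = barrels of FCC naphtha, x4 = barrels of raffinate.
min 204.36x1 + 94.9x2 + 116.35x3 + 81.39x4 with:
  121.6x1 ≥ 72.5   (oxygenate mass)
  14x2 + 44x3 + 3x4 ≤ 43   (aromatics volume)
  1x1 + 31x2 + 74x3 + 1x4 ≤ 50   (sulfur mass)
  x1, x2, x3, x4 ≥ 0.
The minimum-cost mix takes nothing from straight-run naphtha, FCC naphtha, raffinate — only MTBE. The oxygenate mass requirement is met with equality.
That vertex is x1 = 0.5962.
Objective = 204.36·0.5962 = 121.8394.

$121.84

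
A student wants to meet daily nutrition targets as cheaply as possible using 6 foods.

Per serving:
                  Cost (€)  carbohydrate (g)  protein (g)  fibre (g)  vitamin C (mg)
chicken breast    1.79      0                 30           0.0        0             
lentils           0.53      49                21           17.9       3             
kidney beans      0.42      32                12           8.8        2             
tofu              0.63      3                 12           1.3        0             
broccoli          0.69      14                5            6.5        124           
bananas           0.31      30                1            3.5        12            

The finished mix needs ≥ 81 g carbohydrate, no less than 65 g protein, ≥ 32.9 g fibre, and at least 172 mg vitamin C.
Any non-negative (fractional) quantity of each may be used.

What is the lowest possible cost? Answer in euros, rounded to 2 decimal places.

€2.38

Treat it as an LP. Let x1 = servings of chicken breast, x2 = servings of lentils, x3 = servings of kidney beans, x4 = servings of tofu, x5 = servings of broccoli, x6 = servings of bananas.
min 1.79x1 + 0.53x2 + 0.42x3 + 0.63x4 + 0.69x5 + 0.31x6 s.t.:
  49x2 + 32x3 + 3x4 + 14x5 + 30x6 ≥ 81   (carbohydrate)
  30x1 + 21x2 + 12x3 + 12x4 + 5x5 + 1x6 ≥ 65   (protein)
  17.9x2 + 8.8x3 + 1.3x4 + 6.5x5 + 3.5x6 ≥ 32.9   (fibre)
  3x2 + 2x3 + 124x5 + 12x6 ≥ 172   (vitamin C)
  x1, x2, x3, x4, x5, x6 ≥ 0.
At the optimum only lentils, broccoli are positive (chicken breast, kidney beans, tofu, bananas = 0). Binding constraints: protein and vitamin C.
Solving gives x2 = 2.781, x5 = 1.32.
Hence cost = 0.53·2.781 + 0.69·1.32 = €2.3847.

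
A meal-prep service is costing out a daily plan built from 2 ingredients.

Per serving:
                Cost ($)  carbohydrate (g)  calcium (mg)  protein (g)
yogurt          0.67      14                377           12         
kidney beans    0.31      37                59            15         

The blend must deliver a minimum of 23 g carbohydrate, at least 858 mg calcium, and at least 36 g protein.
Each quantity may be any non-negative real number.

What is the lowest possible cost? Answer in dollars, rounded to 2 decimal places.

$1.66

Let x1 = servings of yogurt, x2 = servings of kidney beans.
Minimise 0.67x1 + 0.31x2 with:
  14x1 + 37x2 ≥ 23   (carbohydrate)
  377x1 + 59x2 ≥ 858   (calcium)
  12x1 + 15x2 ≥ 36   (protein)
  x1, x2 ≥ 0.
Both inputs are positive at the optimum. The calcium and protein requirements are met with equality.
Optimal quantities: yogurt = 2.172 servings, kidney beans = 0.6622 servings.
Total cost: 0.67·2.172 + 0.31·0.6622 = 1.6605.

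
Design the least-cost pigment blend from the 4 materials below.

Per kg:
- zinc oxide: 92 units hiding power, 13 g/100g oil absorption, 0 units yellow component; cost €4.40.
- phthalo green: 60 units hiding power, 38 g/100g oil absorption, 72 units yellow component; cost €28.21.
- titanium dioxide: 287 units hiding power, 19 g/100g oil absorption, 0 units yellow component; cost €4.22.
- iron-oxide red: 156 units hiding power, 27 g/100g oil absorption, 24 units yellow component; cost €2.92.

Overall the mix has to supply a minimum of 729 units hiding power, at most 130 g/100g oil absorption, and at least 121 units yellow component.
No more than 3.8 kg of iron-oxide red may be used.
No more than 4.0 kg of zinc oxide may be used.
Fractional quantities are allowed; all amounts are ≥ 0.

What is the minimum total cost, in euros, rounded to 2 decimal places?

€24.41

This is a linear program. Let x1 = kg of zinc oxide, x2 = kg of phthalo green, x3 = kg of titanium dioxide, x4 = kg of iron-oxide red.
min 4.4x1 + 28.21x2 + 4.22x3 + 2.92x4 with:
  92x1 + 60x2 + 287x3 + 156x4 ≥ 729   (hiding power)
  13x1 + 38x2 + 19x3 + 27x4 ≤ 130   (oil absorption)
  72x2 + 24x4 ≥ 121   (yellow component)
  x4 ≤ 3.8
  x1 ≤ 4
  x1, x2, x3, x4 ≥ 0.
The minimum-cost mix takes nothing from zinc oxide — only phthalo green, titanium dioxide, iron-oxide red. There the hiding power, yellow component, the iron-oxide red cap constraints are tight.
Solving gives x2 = 0.4139, x3 = 0.388, x4 = 3.8.
Objective = 28.21·0.4139 + 4.22·0.388 + 2.92·3.8 = 24.4095.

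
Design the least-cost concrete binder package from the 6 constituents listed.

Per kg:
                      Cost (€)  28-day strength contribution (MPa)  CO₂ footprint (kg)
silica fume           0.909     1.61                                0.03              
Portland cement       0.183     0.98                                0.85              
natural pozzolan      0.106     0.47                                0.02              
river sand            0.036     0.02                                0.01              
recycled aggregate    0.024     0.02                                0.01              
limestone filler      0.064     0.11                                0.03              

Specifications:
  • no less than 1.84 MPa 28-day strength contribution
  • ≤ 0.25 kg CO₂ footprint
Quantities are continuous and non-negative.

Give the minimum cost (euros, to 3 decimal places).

Set it up as a linear program. Let x1 = kg of silica fume, x2 = kg of Portland cement, x3 = kg of natural pozzolan, x4 = kg of river sand, x5 = kg of recycled aggregate, x6 = kg of limestone filler.
min 0.909x1 + 0.183x2 + 0.106x3 + 0.036x4 + 0.024x5 + 0.064x6 s.t.:
  1.61x1 + 0.98x2 + 0.47x3 + 0.02x4 + 0.02x5 + 0.11x6 ≥ 1.84   (28-day strength contribution)
  0.03x1 + 0.85x2 + 0.02x3 + 0.01x4 + 0.01x5 + 0.03x6 ≤ 0.25   (CO₂ footprint)
  x1, x2, x3, x4, x5, x6 ≥ 0.
The minimum-cost mix takes nothing from silica fume, river sand, recycled aggregate, limestone filler — only Portland cement, natural pozzolan. There the 28-day strength contribution and CO₂ footprint constraints are tight.
So Portland cement = 0.2124 kg, natural pozzolan = 3.472 kg.
Total cost: 0.183·0.2124 + 0.106·3.472 = 0.40690.

€0.407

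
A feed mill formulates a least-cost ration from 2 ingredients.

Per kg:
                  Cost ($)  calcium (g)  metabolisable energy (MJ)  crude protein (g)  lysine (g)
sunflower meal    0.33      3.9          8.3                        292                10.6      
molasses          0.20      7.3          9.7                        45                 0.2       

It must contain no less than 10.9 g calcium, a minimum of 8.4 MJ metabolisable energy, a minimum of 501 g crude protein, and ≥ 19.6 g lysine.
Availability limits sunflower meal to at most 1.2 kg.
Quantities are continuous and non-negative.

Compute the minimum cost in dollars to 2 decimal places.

$7.28

Set it up as a linear program. Let x1 = kg of sunflower meal, x2 = kg of molasses.
Minimize 0.33x1 + 0.2x2 with:
  3.9x1 + 7.3x2 ≥ 10.9   (calcium)
  8.3x1 + 9.7x2 ≥ 8.4   (metabolisable energy)
  292x1 + 45x2 ≥ 501   (crude protein)
  10.6x1 + 0.2x2 ≥ 19.6   (lysine)
  x1 ≤ 1.2
  x1, x2 ≥ 0.
Both inputs are positive at the optimum. The lysine and the sunflower meal cap requirements are met with equality.
So sunflower meal = 1.2 kg, molasses = 34.4 kg.
Hence cost = 0.33·1.2 + 0.2·34.4 = $7.2760.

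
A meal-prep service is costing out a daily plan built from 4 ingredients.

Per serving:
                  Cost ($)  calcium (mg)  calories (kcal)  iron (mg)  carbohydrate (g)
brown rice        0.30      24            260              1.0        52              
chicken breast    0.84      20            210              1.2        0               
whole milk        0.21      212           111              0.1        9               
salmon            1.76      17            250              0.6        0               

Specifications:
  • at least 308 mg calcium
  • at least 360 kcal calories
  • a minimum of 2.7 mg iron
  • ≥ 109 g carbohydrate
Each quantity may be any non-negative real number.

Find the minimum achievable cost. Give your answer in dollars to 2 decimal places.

This is a linear program. Let x1 = servings of brown rice, x2 = servings of chicken breast, x3 = servings of whole milk, x4 = servings of salmon.
Minimise 0.3x1 + 0.84x2 + 0.21x3 + 1.76x4 subject to:
  24x1 + 20x2 + 212x3 + 17x4 ≥ 308   (calcium)
  260x1 + 210x2 + 111x3 + 250x4 ≥ 360   (calories)
  1x1 + 1.2x2 + 0.1x3 + 0.6x4 ≥ 2.7   (iron)
  52x1 + 9x3 ≥ 109   (carbohydrate)
  x1, x2, x3, x4 ≥ 0.
The optimal basis is {brown rice, whole milk}; chicken breast, salmon drop out. The calcium and iron requirements are met with equality.
Optimal quantities: brown rice = 2.584 servings, whole milk = 1.16 servings.
Total cost: 0.3·2.584 + 0.21·1.16 = 1.0188.

$1.02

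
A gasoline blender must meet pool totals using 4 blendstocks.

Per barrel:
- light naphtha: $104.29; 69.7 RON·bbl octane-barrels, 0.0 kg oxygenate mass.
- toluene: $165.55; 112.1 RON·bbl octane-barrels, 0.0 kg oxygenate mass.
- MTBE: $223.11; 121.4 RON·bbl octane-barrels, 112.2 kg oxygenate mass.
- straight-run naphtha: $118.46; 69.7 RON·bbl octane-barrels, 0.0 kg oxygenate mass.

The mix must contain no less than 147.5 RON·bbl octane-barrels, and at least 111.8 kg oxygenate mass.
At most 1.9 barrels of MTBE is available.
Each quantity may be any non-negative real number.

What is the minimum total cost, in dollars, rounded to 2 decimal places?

This is a linear program. Let x1 = barrels of light naphtha, x2 = barrels of toluene, x3 = barrels of MTBE, x4 = barrels of straight-run naphtha.
Minimize 104.29x1 + 165.55x2 + 223.11x3 + 118.46x4 with:
  69.7x1 + 112.1x2 + 121.4x3 + 69.7x4 ≥ 147.5   (octane-barrels)
  112.2x3 ≥ 111.8   (oxygenate mass)
  x3 ≤ 1.9
  x1, x2, x3, x4 ≥ 0.
The cheapest feasible vertex uses only toluene, MTBE; light naphtha, straight-run naphtha are not used. The octane-barrels and oxygenate mass requirements are met with equality.
That vertex is x2 = 0.23669, x3 = 0.99643.
Total cost: 165.55·0.23669 + 223.11·0.99643 = 261.4975.

$261.50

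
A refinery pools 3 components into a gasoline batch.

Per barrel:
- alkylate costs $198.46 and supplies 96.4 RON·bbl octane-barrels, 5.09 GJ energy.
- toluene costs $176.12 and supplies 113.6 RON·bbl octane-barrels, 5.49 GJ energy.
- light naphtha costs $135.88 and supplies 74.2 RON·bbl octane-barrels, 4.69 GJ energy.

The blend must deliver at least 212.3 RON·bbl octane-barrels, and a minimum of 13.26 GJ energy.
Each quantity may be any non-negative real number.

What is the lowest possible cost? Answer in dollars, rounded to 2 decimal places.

Let x1 = barrels of alkylate, x2 = barrels of toluene, x3 = barrels of light naphtha.
Minimise 198.46x1 + 176.12x2 + 135.88x3 s.t.:
  96.4x1 + 113.6x2 + 74.2x3 ≥ 212.3   (octane-barrels)
  5.09x1 + 5.49x2 + 4.69x3 ≥ 13.26   (energy)
  x1, x2, x3 ≥ 0.
The optimal basis is {toluene, light naphtha}; alkylate drops out. There the octane-barrels and energy constraints are tight.
Optimal quantities: toluene = 0.09404 barrels, light naphtha = 2.7172 barrels.
Hence cost = 176.12·0.09404 + 135.88·2.7172 = $385.7755.

$385.78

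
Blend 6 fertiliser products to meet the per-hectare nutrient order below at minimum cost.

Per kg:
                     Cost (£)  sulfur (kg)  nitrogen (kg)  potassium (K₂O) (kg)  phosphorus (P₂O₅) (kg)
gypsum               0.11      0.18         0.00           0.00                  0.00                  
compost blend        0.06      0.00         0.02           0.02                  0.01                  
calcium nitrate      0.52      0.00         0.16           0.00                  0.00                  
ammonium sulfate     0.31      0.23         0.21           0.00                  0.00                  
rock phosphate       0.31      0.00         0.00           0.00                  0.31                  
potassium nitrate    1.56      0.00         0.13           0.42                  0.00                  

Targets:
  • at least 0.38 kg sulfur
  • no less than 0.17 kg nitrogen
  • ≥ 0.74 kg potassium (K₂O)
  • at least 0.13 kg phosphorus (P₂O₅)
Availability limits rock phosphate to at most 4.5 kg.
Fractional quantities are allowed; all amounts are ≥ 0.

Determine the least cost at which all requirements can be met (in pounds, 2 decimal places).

£2.45

Let x1 = kg of gypsum, x2 = kg of compost blend, x3 = kg of calcium nitrate, x4 = kg of ammonium sulfate, x5 = kg of rock phosphate, x6 = kg of potassium nitrate.
Minimise 0.11x1 + 0.06x2 + 0.52x3 + 0.31x4 + 0.31x5 + 1.56x6 subject to:
  0.18x1 + 0.23x4 ≥ 0.38   (sulfur)
  0.02x2 + 0.16x3 + 0.21x4 + 0.13x6 ≥ 0.17   (nitrogen)
  0.02x2 + 0.42x6 ≥ 0.74   (potassium (K₂O))
  0.01x2 + 0.31x5 ≥ 0.13   (phosphorus (P₂O₅))
  x5 ≤ 4.5
  x1, x2, x3, x4, x5, x6 ≥ 0.
The minimum-cost mix takes nothing from calcium nitrate, ammonium sulfate, rock phosphate, potassium nitrate — only gypsum, compost blend. Binding constraints: sulfur and potassium (K₂O).
Solving gives x1 = 2.111, x2 = 37.
Hence cost = 0.11·2.111 + 0.06·37 = £2.4522.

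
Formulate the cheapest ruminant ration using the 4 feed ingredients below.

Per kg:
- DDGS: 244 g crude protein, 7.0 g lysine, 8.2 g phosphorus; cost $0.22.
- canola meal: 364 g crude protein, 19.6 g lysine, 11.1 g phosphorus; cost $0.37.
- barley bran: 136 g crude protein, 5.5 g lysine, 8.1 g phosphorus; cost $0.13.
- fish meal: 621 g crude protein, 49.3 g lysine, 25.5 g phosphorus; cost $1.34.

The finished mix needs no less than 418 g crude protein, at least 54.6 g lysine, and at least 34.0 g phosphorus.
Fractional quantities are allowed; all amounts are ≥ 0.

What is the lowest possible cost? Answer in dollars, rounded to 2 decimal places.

Let x1 = kg of DDGS, x2 = kg of canola meal, x3 = kg of barley bran, x4 = kg of fish meal.
Minimize 0.22x1 + 0.37x2 + 0.13x3 + 1.34x4 with:
  244x1 + 364x2 + 136x3 + 621x4 ≥ 418   (crude protein)
  7x1 + 19.6x2 + 5.5x3 + 49.3x4 ≥ 54.6   (lysine)
  8.2x1 + 11.1x2 + 8.1x3 + 25.5x4 ≥ 34   (phosphorus)
  x1, x2, x3, x4 ≥ 0.
At the optimum only canola meal, barley bran are positive (DDGS, fish meal = 0). The lysine and phosphorus requirements are met with equality.
So canola meal = 2.612 kg, barley bran = 0.6175 kg.
Objective = 0.37·2.612 + 0.13·0.6175 = 1.0467.

$1.05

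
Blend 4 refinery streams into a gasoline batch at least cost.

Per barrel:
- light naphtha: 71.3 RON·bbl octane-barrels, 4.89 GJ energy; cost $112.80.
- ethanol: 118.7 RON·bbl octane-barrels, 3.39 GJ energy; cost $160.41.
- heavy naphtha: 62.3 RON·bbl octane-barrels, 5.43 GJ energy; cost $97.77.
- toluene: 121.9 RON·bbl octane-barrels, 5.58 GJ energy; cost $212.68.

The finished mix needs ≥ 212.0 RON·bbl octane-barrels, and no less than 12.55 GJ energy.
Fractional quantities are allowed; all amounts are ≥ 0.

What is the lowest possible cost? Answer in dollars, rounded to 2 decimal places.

$310.65

Let x1 = barrels of light naphtha, x2 = barrels of ethanol, x3 = barrels of heavy naphtha, x4 = barrels of toluene.
Minimize 112.8x1 + 160.41x2 + 97.77x3 + 212.68x4 s.t.:
  71.3x1 + 118.7x2 + 62.3x3 + 121.9x4 ≥ 212   (octane-barrels)
  4.89x1 + 3.39x2 + 5.43x3 + 5.58x4 ≥ 12.55   (energy)
  x1, x2, x3, x4 ≥ 0.
The optimal basis is {ethanol, heavy naphtha}; light naphtha, toluene drop out. Binding constraints: octane-barrels and energy.
Solving gives x2 = 0.8522, x3 = 1.7792.
Total cost: 160.41·0.8522 + 97.77·1.7792 = 310.6538.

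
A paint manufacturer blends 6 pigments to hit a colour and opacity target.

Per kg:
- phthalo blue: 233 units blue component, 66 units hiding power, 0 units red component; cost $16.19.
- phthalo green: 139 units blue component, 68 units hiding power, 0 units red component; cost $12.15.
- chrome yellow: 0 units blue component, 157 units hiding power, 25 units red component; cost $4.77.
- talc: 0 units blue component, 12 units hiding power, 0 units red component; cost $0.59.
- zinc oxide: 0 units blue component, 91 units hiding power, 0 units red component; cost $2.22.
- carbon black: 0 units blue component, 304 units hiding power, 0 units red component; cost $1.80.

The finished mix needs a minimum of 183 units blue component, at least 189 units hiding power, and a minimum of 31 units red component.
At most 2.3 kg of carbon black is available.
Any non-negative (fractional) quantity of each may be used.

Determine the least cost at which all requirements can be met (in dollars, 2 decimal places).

$18.63

Set it up as a linear program. Let x1 = kg of phthalo blue, x2 = kg of phthalo green, x3 = kg of chrome yellow, x4 = kg of talc, x5 = kg of zinc oxide, x6 = kg of carbon black.
Minimise 16.19x1 + 12.15x2 + 4.77x3 + 0.59x4 + 2.22x5 + 1.8x6 subject to:
  233x1 + 139x2 ≥ 183   (blue component)
  66x1 + 68x2 + 157x3 + 12x4 + 91x5 + 304x6 ≥ 189   (hiding power)
  25x3 ≥ 31   (red component)
  x6 ≤ 2.3
  x1, x2, x3, x4, x5, x6 ≥ 0.
The minimum-cost mix takes nothing from phthalo green, talc, zinc oxide, carbon black — only phthalo blue, chrome yellow. Binding constraints: blue component and red component.
That vertex is x1 = 0.7854, x3 = 1.24.
Hence cost = 16.19·0.7854 + 4.77·1.24 = $18.6304.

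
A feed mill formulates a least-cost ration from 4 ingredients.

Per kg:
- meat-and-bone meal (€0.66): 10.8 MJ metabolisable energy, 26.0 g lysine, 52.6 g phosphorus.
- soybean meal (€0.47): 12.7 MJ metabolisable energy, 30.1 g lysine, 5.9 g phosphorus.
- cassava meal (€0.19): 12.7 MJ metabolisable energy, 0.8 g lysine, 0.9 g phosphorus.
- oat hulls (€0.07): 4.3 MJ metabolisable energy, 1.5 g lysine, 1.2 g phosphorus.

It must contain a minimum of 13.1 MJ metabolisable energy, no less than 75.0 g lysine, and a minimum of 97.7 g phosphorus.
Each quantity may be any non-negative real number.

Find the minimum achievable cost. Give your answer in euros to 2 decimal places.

Set it up as a linear program. Let x1 = kg of meat-and-bone meal, x2 = kg of soybean meal, x3 = kg of cassava meal, x4 = kg of oat hulls.
Minimise 0.66x1 + 0.47x2 + 0.19x3 + 0.07x4 with:
  10.8x1 + 12.7x2 + 12.7x3 + 4.3x4 ≥ 13.1   (metabolisable energy)
  26x1 + 30.1x2 + 0.8x3 + 1.5x4 ≥ 75   (lysine)
  52.6x1 + 5.9x2 + 0.9x3 + 1.2x4 ≥ 97.7   (phosphorus)
  x1, x2, x3, x4 ≥ 0.
The minimum-cost mix takes nothing from cassava meal, oat hulls — only meat-and-bone meal, soybean meal. The lysine and phosphorus requirements are met with equality.
Solving gives x1 = 1.747, x2 = 0.9825.
Cost = 0.66·1.747 + 0.47·0.9825 = 1.6148.

€1.61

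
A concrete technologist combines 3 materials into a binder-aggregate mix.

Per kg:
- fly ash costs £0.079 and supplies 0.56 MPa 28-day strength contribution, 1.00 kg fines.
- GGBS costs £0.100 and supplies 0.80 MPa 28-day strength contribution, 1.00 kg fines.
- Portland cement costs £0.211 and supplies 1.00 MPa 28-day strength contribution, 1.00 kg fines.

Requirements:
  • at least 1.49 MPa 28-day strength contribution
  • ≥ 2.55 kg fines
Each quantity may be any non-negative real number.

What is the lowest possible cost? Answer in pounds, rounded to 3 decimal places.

£0.207

Treat it as an LP. Let x1 = kg of fly ash, x2 = kg of GGBS, x3 = kg of Portland cement.
Minimise 0.079x1 + 0.1x2 + 0.211x3 s.t.:
  0.56x1 + 0.8x2 + 1x3 ≥ 1.49   (28-day strength contribution)
  1x1 + 1x2 + 1x3 ≥ 2.55   (fines)
  x1, x2, x3 ≥ 0.
The cheapest feasible vertex uses only fly ash, GGBS; Portland cement is not used. There the 28-day strength contribution and fines constraints are tight.
So fly ash = 2.292 kg, GGBS = 0.2583 kg.
Total cost: 0.079·2.292 + 0.1·0.2583 = 0.20690.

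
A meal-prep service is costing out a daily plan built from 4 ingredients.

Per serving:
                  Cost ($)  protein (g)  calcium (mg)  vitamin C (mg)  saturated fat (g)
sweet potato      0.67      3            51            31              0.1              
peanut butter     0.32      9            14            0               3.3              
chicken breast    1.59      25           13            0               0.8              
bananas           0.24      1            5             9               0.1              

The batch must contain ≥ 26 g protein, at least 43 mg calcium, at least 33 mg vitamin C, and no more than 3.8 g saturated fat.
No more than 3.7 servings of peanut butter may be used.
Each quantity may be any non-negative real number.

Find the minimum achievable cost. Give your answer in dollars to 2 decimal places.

$1.92

This is a linear program. Let x1 = servings of sweet potato, x2 = servings of peanut butter, x3 = servings of chicken breast, x4 = servings of bananas.
Minimise 0.67x1 + 0.32x2 + 1.59x3 + 0.24x4 subject to:
  3x1 + 9x2 + 25x3 + 1x4 ≥ 26   (protein)
  51x1 + 14x2 + 13x3 + 5x4 ≥ 43   (calcium)
  31x1 + 9x4 ≥ 33   (vitamin C)
  0.1x1 + 3.3x2 + 0.8x3 + 0.1x4 ≤ 3.8   (saturated fat)
  x2 ≤ 3.7
  x1, x2, x3, x4 ≥ 0.
The minimum-cost mix takes nothing from bananas — only sweet potato, peanut butter, chicken breast. Binding constraints: protein, vitamin C, saturated fat.
That vertex is x1 = 1.065, x2 = 0.984, x3 = 0.558.
Cost = 0.67·1.065 + 0.32·0.984 + 1.59·0.558 = 1.9157.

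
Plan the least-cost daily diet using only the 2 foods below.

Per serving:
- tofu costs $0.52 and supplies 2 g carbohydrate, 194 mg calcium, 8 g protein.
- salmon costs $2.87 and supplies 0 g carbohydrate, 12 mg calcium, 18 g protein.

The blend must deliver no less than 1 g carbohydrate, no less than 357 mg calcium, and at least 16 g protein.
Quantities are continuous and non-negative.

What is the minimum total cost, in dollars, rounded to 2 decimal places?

$1.04

This is a linear program. Let x1 = servings of tofu, x2 = servings of salmon.
min 0.52x1 + 2.87x2 s.t.:
  2x1 ≥ 1   (carbohydrate)
  194x1 + 12x2 ≥ 357   (calcium)
  8x1 + 18x2 ≥ 16   (protein)
  x1, x2 ≥ 0.
At the optimum only tofu is positive (salmon = 0). There the protein constraint is tight.
That vertex is x1 = 2.
Objective = 0.52·2 = 1.0400.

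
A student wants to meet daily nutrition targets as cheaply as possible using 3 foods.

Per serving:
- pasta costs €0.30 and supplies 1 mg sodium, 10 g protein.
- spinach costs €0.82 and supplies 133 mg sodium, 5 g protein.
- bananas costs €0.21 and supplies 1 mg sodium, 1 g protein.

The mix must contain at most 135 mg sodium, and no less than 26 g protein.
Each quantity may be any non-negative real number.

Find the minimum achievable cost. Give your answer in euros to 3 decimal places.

€0.780

This is a linear program. Let x1 = servings of pasta, x2 = servings of spinach, x3 = servings of bananas.
Minimise 0.3x1 + 0.82x2 + 0.21x3 subject to:
  1x1 + 133x2 + 1x3 ≤ 135   (sodium)
  10x1 + 5x2 + 1x3 ≥ 26   (protein)
  x1, x2, x3 ≥ 0.
The cheapest feasible vertex uses only pasta; spinach, bananas are not used. Binding constraint: protein.
That vertex is x1 = 2.6.
Objective = 0.3·2.6 = 0.78000.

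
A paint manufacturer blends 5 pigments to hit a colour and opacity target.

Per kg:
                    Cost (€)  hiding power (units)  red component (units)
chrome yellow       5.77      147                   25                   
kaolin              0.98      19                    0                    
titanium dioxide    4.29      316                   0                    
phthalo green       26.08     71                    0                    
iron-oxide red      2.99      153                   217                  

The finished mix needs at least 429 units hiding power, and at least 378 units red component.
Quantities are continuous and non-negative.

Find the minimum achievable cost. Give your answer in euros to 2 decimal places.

Let x1 = kg of chrome yellow, x2 = kg of kaolin, x3 = kg of titanium dioxide, x4 = kg of phthalo green, x5 = kg of iron-oxide red.
Minimize 5.77x1 + 0.98x2 + 4.29x3 + 26.08x4 + 2.99x5 subject to:
  147x1 + 19x2 + 316x3 + 71x4 + 153x5 ≥ 429   (hiding power)
  25x1 + 217x5 ≥ 378   (red component)
  x1, x2, x3, x4, x5 ≥ 0.
At the optimum only titanium dioxide, iron-oxide red are positive (chrome yellow, kaolin, phthalo green = 0). Binding constraints: hiding power and red component.
Optimal quantities: titanium dioxide = 0.5142 kg, iron-oxide red = 1.742 kg.
Hence cost = 4.29·0.5142 + 2.99·1.742 = €7.4145.

€7.41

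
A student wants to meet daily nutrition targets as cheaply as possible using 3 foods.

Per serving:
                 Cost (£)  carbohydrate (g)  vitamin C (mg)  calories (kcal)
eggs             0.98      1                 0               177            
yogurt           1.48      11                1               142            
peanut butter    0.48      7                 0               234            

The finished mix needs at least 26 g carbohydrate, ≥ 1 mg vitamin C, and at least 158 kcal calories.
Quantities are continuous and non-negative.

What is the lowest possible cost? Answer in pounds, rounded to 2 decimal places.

£2.51

Treat it as an LP. Let x1 = servings of eggs, x2 = servings of yogurt, x3 = servings of peanut butter.
Minimize 0.98x1 + 1.48x2 + 0.48x3 s.t.:
  1x1 + 11x2 + 7x3 ≥ 26   (carbohydrate)
  1x2 ≥ 1   (vitamin C)
  177x1 + 142x2 + 234x3 ≥ 158   (calories)
  x1, x2, x3 ≥ 0.
At the optimum only yogurt, peanut butter are positive (eggs = 0). There the carbohydrate and vitamin C constraints are tight.
Solving gives x2 = 1, x3 = 2.143.
Hence cost = 1.48·1 + 0.48·2.143 = £2.5086.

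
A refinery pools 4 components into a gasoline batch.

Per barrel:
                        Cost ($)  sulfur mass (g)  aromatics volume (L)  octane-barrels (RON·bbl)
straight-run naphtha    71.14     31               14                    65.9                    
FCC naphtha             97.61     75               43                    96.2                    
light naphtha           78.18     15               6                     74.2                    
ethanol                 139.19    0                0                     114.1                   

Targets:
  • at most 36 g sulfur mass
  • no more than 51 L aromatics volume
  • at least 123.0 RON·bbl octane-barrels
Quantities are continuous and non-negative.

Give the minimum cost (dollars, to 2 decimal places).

Let x1 = barrels of straight-run naphtha, x2 = barrels of FCC naphtha, x3 = barrels of light naphtha, x4 = barrels of ethanol.
Minimise 71.14x1 + 97.61x2 + 78.18x3 + 139.19x4 with:
  31x1 + 75x2 + 15x3 ≤ 36   (sulfur mass)
  14x1 + 43x2 + 6x3 ≤ 51   (aromatics volume)
  65.9x1 + 96.2x2 + 74.2x3 + 114.1x4 ≥ 123   (octane-barrels)
  x1, x2, x3, x4 ≥ 0.
The cheapest feasible vertex uses only FCC naphtha, light naphtha; straight-run naphtha, ethanol are not used. There the sulfur mass and octane-barrels constraints are tight.
Optimal quantities: FCC naphtha = 0.200437 barrels, light naphtha = 1.39782 barrels.
Hence cost = 97.61·0.200437 + 78.18·1.39782 = $128.8462.

$128.85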